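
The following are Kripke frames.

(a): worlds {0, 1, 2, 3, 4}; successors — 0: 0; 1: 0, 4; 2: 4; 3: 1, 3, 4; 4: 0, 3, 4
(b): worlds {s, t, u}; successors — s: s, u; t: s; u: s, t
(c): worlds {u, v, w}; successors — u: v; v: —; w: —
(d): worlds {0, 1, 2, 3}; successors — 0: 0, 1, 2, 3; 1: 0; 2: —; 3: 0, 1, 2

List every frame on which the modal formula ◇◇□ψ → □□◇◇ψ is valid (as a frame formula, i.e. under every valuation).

(b), (c)

Frame correspondent (Sahlqvist): ∀x ∀y ∀z ((xR²y ∧ xR²z) → ∃w (yRw ∧ zR²w)) — i.e. a generalized confluence (Geach) condition.
(a): fails — 1R²3, 1R²0 but no w with 3Rw and 0R²w.
(b): satisfies the condition.
(c): satisfies the condition.
(d): fails — 0R²0, 0R²2 but no w with 0Rw and 2R²w.
Valid on: (b), (c).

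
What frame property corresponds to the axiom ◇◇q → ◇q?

Equivalently (dual form): □q → □□q.
Suppose □q→□□q is valid. Take Rxy, Ryz and set V(q)={w : Rxw}. Then □q at x, so □□q at x, so □q at y, so q at z, i.e. Rxz.
Conversely, on a frame with transitivity the schema holds at every world under every valuation.
So the correspondent is transitivity.

transitivity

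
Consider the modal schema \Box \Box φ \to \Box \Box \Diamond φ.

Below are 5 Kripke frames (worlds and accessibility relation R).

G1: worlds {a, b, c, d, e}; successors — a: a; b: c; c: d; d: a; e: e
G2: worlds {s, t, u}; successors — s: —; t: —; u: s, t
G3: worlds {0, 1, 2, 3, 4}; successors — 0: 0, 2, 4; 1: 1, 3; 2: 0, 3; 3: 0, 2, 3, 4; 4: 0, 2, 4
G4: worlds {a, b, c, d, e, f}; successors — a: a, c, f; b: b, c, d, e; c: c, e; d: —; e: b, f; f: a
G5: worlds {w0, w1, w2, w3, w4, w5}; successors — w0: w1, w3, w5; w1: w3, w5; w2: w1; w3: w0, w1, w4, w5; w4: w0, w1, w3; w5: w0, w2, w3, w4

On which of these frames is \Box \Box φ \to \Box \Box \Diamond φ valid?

G2, G3, G5

The schema corresponds to a generalized confluence (Geach) condition: \forall x \forall z (x R^2 z \to \exists w (x R^2 w \wedge zRw)).
G1: fails — bR²d but no w with bR²w and dRw.
G2: holds.
G3: holds.
G4: fails — bR²d but no w with bR²w and dRw.
G5: holds.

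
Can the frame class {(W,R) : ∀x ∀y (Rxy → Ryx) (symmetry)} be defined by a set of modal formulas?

Yes: it is symmetry, defined by the B schema q → □◇q.
Suppose q→□◇q is valid. Take Rxy and set V(q)={x}. Then q at x, so □◇q at x, so ◇q at y, so some z with Ryz has q; z=x, i.e. Ryx.

Yes — defined by q → □◇q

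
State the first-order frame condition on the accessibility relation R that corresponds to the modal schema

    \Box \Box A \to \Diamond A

\forall x \exists w (x R^2 w \wedge xRw)

This is a Sahlqvist (Geach-type) schema ◇^0□^2A → □^0◇^1A.
Minimal-valuation argument: fix x; take any y with xR^0y and any z with xR^0z. Set V(A) to the set of worlds R-reachable from y in exactly 2 steps. Then □^2A holds at y, so the antecedent holds at x; validity forces ◇^1A at z, giving a w with zR^1w and yR^2w.
First-order correspondent: \forall x \exists w (x R^2 w \wedge xRw).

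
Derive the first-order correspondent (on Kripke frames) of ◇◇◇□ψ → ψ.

∀x ∀y (xR³y → ∃w (yRw ∧ x = w))

This is a Sahlqvist (Geach-type) schema ◇^3□^1ψ → □^0◇^0ψ.
First-order correspondent: ∀x ∀y (xR³y → ∃w (yRw ∧ x = w)).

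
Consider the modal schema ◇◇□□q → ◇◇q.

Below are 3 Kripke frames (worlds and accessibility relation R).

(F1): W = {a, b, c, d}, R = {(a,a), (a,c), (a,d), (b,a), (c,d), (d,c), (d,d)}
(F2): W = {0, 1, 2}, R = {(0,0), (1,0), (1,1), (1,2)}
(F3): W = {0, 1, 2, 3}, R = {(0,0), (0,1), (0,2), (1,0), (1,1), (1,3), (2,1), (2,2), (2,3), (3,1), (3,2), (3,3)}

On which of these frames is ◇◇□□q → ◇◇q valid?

Frame correspondent (Sahlqvist): ∀x ∀y (xR²y → ∃w (yR²w ∧ xR²w)) — i.e. a generalized confluence (Geach) condition.
(F1): condition met.
(F2): fails — 1R²2 but no w with 2R²w and 1R²w.
(F3): condition met.

(F1), (F3)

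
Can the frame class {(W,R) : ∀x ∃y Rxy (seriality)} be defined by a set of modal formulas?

The condition is seriality. A defining modal formula is □r → ◇r.
Suppose □r→◇r is valid. At any x set V(r)=W. Then □r at x, so ◇r at x, so x has a successor.

Yes, by □r → ◇r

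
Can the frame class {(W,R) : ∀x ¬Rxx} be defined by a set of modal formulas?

Any modally definable frame class is closed under surjective bounded morphisms.
The 5-cycle (worlds 0,1,2,3,4 with 0→1→2→3→4→0) is irreflexive, and the map sending every world to a single reflexive point • is a surjective bounded morphism (forth: every edge maps to (•,•); back: every world has a successor). So any modal formula valid on the 5-cycle is also valid on the reflexive point, which is not irreflexive.
So the class is not modally definable.

Not modally definable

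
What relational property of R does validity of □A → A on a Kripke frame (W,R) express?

Suppose □A→A is valid. At any x set V(A)={w : Rxw}. Then □A holds at x, so A holds at x, i.e. Rxx.
Conversely, on a frame with reflexivity the schema holds at every world under every valuation.
So the correspondent is reflexivity.

reflexivity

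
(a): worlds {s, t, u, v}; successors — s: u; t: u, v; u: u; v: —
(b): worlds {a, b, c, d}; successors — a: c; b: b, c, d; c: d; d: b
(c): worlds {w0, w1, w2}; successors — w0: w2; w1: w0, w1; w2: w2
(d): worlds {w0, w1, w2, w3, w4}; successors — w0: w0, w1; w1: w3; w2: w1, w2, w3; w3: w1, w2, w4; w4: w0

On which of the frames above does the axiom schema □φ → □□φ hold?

Frame correspondent (Sahlqvist): ∀x ∀y ∀z (Rxy ∧ Ryz → Rxz) — i.e. transitivity.
(a): ✓.
(b): fails — Rcd and Rdb but not Rcb.
(c): fails — Rw1w0 and Rw0w2 but not Rw1w2.
(d): fails — Rw3w1 and Rw1w3 but not Rw3w3.

(a)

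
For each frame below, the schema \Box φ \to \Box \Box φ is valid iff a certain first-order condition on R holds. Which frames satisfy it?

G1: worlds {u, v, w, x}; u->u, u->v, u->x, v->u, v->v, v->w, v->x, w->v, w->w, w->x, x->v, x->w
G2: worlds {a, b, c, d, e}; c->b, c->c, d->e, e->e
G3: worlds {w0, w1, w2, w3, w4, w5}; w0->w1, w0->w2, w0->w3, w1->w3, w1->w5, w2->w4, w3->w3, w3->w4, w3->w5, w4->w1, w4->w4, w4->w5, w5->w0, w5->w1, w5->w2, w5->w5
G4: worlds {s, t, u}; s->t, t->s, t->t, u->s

This is the axiom for transitivity; its first-order frame correspondent is \forall x \forall y \forall z (Rxy \wedge Ryz \to Rxz).
G1: fails — Ruv and Rvw but not Ruw.
G2: holds.
G3: fails — Rw1w5 and Rw5w2 but not Rw1w2.
G4: fails — Rus and Rst but not Rut.

G2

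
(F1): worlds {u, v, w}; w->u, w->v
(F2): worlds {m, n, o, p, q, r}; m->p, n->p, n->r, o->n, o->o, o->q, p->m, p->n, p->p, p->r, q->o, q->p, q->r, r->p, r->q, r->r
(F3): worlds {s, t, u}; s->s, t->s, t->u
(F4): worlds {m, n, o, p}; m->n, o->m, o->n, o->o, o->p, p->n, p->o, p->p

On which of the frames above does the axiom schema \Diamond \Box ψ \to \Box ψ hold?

none

This is the axiom for the Euclidean property; its first-order frame correspondent is \forall x \forall y \forall z (Rxy \wedge Rxz \to Ryz).
(F1): fails — Rwu and Rwu but not Ruu.
(F2): fails — Ron and Ron but not Rnn.
(F3): fails — Rts and Rtu but not Rsu.
(F4): fails — Rmn and Rmn but not Rnn.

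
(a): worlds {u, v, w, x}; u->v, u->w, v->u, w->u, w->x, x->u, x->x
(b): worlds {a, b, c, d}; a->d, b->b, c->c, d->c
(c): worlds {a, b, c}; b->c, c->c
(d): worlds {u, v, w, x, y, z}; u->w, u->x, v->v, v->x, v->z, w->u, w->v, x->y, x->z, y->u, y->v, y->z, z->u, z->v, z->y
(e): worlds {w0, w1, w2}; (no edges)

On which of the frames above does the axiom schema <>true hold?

(a), (b), (d)

The schema corresponds to seriality: forall x exists y Rxy.
(a): condition met.
(b): condition met.
(c): fails — world a has no successor.
(d): condition met.
(e): fails — world w0 has no successor.
Valid on: (a), (b), (d).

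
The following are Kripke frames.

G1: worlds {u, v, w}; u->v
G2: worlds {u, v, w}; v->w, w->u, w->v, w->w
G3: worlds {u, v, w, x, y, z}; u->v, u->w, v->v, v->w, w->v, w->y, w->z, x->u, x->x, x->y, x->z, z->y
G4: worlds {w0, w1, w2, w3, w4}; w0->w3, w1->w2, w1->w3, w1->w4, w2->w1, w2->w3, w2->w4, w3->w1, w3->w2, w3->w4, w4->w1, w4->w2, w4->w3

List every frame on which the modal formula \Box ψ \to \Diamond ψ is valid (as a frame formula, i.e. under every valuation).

G4

Frame correspondent (Sahlqvist): \forall x \exists y Rxy — i.e. seriality.
G1: fails — world v has no successor.
G2: fails — world u has no successor.
G3: fails — world y has no successor.
G4: satisfies the condition.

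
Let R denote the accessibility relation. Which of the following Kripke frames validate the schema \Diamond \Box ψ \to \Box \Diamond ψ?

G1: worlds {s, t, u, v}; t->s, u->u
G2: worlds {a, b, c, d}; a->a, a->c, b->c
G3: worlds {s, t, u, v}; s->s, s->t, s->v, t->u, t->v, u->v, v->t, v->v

G3

The schema corresponds to convergence: \forall x \forall y \forall z (Rxy \wedge Rxz \to \exists w (Ryw \wedge Rzw)).
G1: fails — Rts and Rts but s and s have no common successor.
G2: fails — Raa and Rac but a and c have no common successor.
G3: condition met.
Valid on: G3.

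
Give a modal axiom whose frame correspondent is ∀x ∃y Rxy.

□p → ◇p

The condition is seriality. The D schema □p → ◇p defines it.
Suppose □p→◇p is valid. At any x set V(p)=W. Then □p at x, so ◇p at x, so x has a successor.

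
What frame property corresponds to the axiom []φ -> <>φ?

seriality

Suppose □φ→◇φ is valid. At any x set V(φ)=W. Then □φ at x, so ◇φ at x, so x has a successor.
The converse is a direct semantic check.
So the correspondent is seriality.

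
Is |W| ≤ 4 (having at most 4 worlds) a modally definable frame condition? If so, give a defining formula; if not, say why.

Any modally definable frame class is closed under disjoint unions.
Any modal formula valid on each of 5 disjoint one-world frames is valid on their disjoint union (validity is preserved under disjoint unions). Each one-world frame has |W|=1≤4, but the union has |W|=5.
Hence having at most 4 worlds is not modally definable.

No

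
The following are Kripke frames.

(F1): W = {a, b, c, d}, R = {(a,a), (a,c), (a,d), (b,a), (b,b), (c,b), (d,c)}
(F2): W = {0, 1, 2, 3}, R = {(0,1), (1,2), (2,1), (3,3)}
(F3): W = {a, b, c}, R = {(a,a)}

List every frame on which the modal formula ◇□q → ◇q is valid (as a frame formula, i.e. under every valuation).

(F3)

Frame correspondent (Sahlqvist): ∀x ∀y (xRy → ∃w (yRw ∧ xRw)) — i.e. a generalized confluence (Geach) condition.
(F1): fails — aRc but no w with cRw and aRw.
(F2): fails — 0R1 but no w with 1Rw and 0Rw.
(F3): holds.
Valid on: (F3).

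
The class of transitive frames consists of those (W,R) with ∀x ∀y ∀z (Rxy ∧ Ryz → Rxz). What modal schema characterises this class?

A defining formula is □p → □□p (the 4 axiom).
Suppose □p→□□p is valid. Take Rxy, Ryz and set V(p)={w : Rxw}. Then □p at x, so □□p at x, so □p at y, so p at z, i.e. Rxz.

□p → □□p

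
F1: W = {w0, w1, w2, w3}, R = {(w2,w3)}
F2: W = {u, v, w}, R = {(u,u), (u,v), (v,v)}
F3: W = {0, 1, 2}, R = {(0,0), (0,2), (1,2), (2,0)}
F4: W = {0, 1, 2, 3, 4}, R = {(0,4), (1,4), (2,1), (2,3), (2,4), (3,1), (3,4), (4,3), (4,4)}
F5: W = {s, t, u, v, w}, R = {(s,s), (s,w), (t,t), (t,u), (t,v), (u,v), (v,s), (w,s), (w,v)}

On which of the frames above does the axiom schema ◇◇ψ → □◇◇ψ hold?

This is the axiom for a generalized confluence (Geach) condition; its first-order frame correspondent is ∀x ∀y ∀z ((xR²y ∧ xRz) → ∃w (y = w ∧ zR²w)).
F1: satisfies the condition.
F2: fails — uR²u, uRv but no t with u=t and vR²t.
F3: satisfies the condition.
F4: fails — 2R²1, 2R1 but no w with 1=w and 1R²w.
F5: fails — sR²v, sRw but no w* with v=w* and wR²w*.

F1, F3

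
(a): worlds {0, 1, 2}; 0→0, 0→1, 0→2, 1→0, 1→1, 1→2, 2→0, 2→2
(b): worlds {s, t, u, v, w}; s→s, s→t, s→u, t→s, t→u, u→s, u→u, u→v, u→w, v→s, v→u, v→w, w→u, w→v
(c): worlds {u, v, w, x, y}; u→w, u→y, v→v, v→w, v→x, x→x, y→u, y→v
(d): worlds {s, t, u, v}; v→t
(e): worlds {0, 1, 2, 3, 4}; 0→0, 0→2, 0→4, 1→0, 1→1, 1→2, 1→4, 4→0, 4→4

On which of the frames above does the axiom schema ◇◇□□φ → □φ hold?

The schema corresponds to a generalized confluence (Geach) condition: ∀x ∀y ∀z ((xR²y ∧ xRz) → ∃w (yR²w ∧ z = w)).
(a): holds.
(b): fails — sR²w, sRt but no w* with wR²w* and t=w*.
(c): fails — uR²u, uRw but no t with uR²t and w=t.
(d): holds.
(e): fails — 0R²2, 0R0 but no w with 2R²w and 0=w.
Valid on: (a), (d).

(a), (d)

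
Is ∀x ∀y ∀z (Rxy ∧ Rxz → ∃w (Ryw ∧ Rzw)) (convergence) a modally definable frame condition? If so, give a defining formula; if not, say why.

Yes: it is convergence, defined by the .2 schema ◇□q → □◇q.

Yes, by ◇□q → □◇q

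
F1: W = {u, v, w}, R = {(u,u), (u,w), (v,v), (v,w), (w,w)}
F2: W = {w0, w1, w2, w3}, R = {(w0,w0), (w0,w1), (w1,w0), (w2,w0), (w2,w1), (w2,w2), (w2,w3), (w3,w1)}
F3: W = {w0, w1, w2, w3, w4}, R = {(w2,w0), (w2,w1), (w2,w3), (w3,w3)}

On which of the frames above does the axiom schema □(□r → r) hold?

This is the axiom for shift-reflexivity; its first-order frame correspondent is ∀x ∀y (Rxy → Ryy).
F1: satisfies the condition.
F2: fails — Rw3w1 but not Rw1w1.
F3: fails — Rw2w0 but not Rw0w0.
Valid on: F1.

F1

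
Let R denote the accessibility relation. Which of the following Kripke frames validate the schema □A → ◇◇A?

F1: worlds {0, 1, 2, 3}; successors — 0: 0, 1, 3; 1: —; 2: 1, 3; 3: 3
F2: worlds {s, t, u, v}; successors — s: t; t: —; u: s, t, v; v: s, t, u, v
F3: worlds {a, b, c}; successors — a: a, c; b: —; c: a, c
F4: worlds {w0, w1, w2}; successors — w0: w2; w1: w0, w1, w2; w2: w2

Frame correspondent (Sahlqvist): ∀x ∃w (xRw ∧ xR²w) — i.e. a generalized confluence (Geach) condition.
F1: fails — at 1 but no w with 1Rw and 1R²w.
F2: fails — at s but no w with sRw and sR²w.
F3: fails — at b but no w with bRw and bR²w.
F4: ✓.
Valid on: F4.

F4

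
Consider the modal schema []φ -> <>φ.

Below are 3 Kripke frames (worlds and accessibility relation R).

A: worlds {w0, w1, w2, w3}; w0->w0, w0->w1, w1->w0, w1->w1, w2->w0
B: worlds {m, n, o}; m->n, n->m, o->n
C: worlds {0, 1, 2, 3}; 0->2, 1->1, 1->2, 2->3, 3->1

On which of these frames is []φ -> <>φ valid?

This is the axiom for seriality; its first-order frame correspondent is forall x exists y Rxy.
A: fails — world w3 has no successor.
B: satisfies the condition.
C: satisfies the condition.
Valid on: B, C.

B, C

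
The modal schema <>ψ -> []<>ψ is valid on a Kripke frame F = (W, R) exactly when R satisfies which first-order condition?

Suppose ◇ψ→□◇ψ is valid. Take Rxy, Rxz and set V(ψ)={y}. Then ◇ψ at x, so □◇ψ at x, so ◇ψ at z, so some w with Rzw has ψ; w=y, i.e. Rzy. By symmetry of the argument, Ryz.
The converse is a direct semantic check.
Frame condition: forall x forall y forall z (Rxy & Rxz -> Ryz).

the Euclidean property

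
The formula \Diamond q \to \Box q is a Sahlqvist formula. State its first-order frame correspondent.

Suppose ◇q→□q is valid. Take Rxy, Rxz and set V(q)={y}. Then ◇q at x, so □q at x, so q at z, i.e. z=y.
Conversely, any frame satisfying \forall x \forall y \forall z (Rxy \wedge Rxz \to y = z) validates the schema.
So the correspondent is partial functionality.

partial functionality: \forall x \forall y \forall z (Rxy \wedge Rxz \to y = z)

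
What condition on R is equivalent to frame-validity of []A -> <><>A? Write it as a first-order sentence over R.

This is a Sahlqvist (Geach-type) schema ◇^0□^1A → □^0◇^2A.
Minimal-valuation argument: fix x; take any y with xR^0y and any z with xR^0z. Set V(A) to the set of worlds R-reachable from y in exactly 1 step. Then □^1A holds at y, so the antecedent holds at x; validity forces ◇^2A at z, giving a w with zR^2w and yR^1w.
First-order correspondent: forall x exists w (xRw & x R^2 w).

forall x exists w (xRw & x R^2 w)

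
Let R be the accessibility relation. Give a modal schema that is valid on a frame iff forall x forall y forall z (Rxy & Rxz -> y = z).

◇ψ → □ψ

A defining formula is ◇ψ → □ψ (the CD axiom).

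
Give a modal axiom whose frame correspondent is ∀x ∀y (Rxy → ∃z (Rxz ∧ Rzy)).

The condition is density. The C4 schema □□p → □p defines it.
Suppose □□p→□p is valid. Take Rxy and set V(p)={w : xR²w}. Then □□p at x, so □p at x, so p at y, i.e. ∃z(Rxz∧Rzy).

□□p → □p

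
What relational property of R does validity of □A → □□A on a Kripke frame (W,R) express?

Transitivity

Suppose □A→□□A is valid. Take Rxy, Ryz and set V(A)={w : Rxw}. Then □A at x, so □□A at x, so □A at y, so A at z, i.e. Rxz.
Conversely, any frame satisfying ∀x ∀y ∀z (Rxy ∧ Ryz → Rxz) validates the schema.
Frame condition: ∀x ∀y ∀z (Rxy ∧ Ryz → Rxz).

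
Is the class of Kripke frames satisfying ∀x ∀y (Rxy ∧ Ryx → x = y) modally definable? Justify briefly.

Modal frame validity is preserved under surjective bounded morphisms.
The 6-cycle (worlds 0,1,2,3,4,5 with 0→1→2→3→4→5→0) is antisymmetric. Sending even-indexed worlds to a and odd-indexed worlds to b is a surjective bounded morphism onto the two-world frame with a↔b, which is not antisymmetric.
Hence antisymmetry is not modally definable.

Not definable by any modal formula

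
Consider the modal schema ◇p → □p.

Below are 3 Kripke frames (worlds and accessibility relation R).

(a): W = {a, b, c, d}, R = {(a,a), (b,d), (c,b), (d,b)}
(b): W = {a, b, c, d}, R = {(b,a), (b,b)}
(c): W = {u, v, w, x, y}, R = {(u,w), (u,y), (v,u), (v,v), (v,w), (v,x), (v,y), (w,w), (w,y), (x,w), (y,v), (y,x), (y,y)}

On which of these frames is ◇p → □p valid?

(a)

The schema corresponds to partial functionality: ∀x ∀y ∀z (Rxy ∧ Rxz → y = z).
(a): condition met.
(b): fails — b sees both a and b.
(c): fails — u sees both w and y.
Valid on: (a).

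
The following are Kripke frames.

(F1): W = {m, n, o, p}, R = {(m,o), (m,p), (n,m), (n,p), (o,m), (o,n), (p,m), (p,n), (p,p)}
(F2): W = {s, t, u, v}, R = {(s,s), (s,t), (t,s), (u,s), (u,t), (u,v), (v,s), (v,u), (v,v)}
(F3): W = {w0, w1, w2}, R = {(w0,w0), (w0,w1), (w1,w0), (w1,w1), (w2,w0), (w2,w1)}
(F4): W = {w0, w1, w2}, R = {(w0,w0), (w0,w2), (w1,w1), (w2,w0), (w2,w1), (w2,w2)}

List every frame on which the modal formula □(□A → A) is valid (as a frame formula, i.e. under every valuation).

(F3), (F4)

Frame correspondent (Sahlqvist): ∀x ∀y (Rxy → Ryy) — i.e. shift-reflexivity.
(F1): fails — Rom but not Rmm.
(F2): fails — Rut but not Rtt.
(F3): ✓.
(F4): ✓.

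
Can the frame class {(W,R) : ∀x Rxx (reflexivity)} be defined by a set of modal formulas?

The condition is reflexivity. A defining modal formula is □p → p.
Suppose □p→p is valid. At any x set V(p)={w : Rxw}. Then □p holds at x, so p holds at x, i.e. Rxx.

Yes, by □p → p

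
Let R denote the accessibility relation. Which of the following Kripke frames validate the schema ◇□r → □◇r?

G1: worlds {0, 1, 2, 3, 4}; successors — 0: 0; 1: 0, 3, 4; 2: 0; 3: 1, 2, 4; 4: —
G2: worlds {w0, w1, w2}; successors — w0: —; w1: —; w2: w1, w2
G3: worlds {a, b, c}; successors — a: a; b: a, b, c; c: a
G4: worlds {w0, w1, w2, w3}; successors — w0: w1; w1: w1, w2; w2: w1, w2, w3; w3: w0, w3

G3

The schema corresponds to convergence: ∀x ∀y ∀z (Rxy ∧ Rxz → ∃w (Ryw ∧ Rzw)).
G1: fails — R10 and R14 but 0 and 4 have no common successor.
G2: fails — Rw2w1 and Rw2w1 but w1 and w1 have no common successor.
G3: satisfies the condition.
G4: fails — Rw2w1 and Rw2w3 but w1 and w3 have no common successor.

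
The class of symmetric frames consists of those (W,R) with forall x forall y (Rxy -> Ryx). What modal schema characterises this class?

r → □◇r

The condition is symmetry. The B schema r → □◇r defines it.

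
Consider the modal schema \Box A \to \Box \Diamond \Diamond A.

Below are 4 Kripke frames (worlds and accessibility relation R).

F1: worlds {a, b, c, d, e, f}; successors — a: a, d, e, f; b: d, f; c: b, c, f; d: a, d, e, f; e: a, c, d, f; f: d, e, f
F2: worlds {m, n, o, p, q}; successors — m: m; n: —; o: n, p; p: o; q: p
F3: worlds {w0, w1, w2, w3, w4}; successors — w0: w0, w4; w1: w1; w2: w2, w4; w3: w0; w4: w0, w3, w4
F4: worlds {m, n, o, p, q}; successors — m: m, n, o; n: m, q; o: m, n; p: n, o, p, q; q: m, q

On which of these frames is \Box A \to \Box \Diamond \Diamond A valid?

Frame correspondent (Sahlqvist): \forall x \forall z (xRz \to \exists w (xRw \wedge z R^2 w)) — i.e. a generalized confluence (Geach) condition.
F1: condition met.
F2: fails — oRn but no w with oRw and nR²w.
F3: condition met.
F4: condition met.

F1, F3, F4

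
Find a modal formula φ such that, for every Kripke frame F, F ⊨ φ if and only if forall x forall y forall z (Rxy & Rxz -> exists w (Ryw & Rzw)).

◇□s → □◇s

The condition is convergence. The .2 schema ◇□s → □◇s defines it.
Suppose ◇□s→□◇s is valid. Take Rxy, Rxz and set V(s)={w : Ryw}. Then □s at y so ◇□s at x, so □◇s at x, so ◇s at z, giving w with Rzw and Ryw.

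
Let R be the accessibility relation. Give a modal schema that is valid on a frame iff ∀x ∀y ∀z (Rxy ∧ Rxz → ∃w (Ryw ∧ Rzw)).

A defining formula is ◇□p → □◇p (the .2 axiom).
Suppose ◇□p→□◇p is valid. Take Rxy, Rxz and set V(p)={w : Ryw}. Then □p at y so ◇□p at x, so □◇p at x, so ◇p at z, giving w with Rzw and Ryw.

◇□p → □◇p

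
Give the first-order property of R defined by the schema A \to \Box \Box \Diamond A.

This is a Sahlqvist (Geach-type) schema ◇^0□^0A → □^2◇^1A.
Minimal-valuation argument: fix x; take any y with xR^0y and any z with xR^2z. Set V(A) to the set of worlds R-reachable from y in exactly 0 steps. Then □^0A holds at y, so the antecedent holds at x; validity forces ◇^1A at z, giving a w with zR^1w and yR^0w.
First-order correspondent: \forall x \forall z (x R^2 z \to \exists w (x = w \wedge zRw)).

\forall x \forall z (x R^2 z \to \exists w (x = w \wedge zRw))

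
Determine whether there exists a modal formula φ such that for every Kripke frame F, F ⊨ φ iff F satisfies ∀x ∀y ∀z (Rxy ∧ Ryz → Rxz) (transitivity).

Definable; □r → □□r defines it

The condition is transitivity. A defining modal formula is □r → □□r.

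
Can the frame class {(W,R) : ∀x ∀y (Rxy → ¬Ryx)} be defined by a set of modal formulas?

Any modally definable frame class is closed under surjective bounded morphisms.
The 4-cycle (worlds w0,w1,w2,w3 with w0→w1→w2→w3→w0) is asymmetric. Mapping every world to a single reflexive point • is a surjective bounded morphism, and the reflexive point is not asymmetric (R•• but asymmetry requires ¬R••).
So no modal formula (or set of formulas) defines exactly the asymmetric frames.

Not modally definable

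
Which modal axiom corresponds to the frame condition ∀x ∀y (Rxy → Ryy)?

A defining formula is □(□p → p) (the T□ axiom).
Suppose □(□p→p) is valid. Take Rxy and set V(p)={w : Ryw}. Then at y, □p holds; since □(□p→p) at x, □p→p at y, so p at y, i.e. Ryy.

□(□p → p)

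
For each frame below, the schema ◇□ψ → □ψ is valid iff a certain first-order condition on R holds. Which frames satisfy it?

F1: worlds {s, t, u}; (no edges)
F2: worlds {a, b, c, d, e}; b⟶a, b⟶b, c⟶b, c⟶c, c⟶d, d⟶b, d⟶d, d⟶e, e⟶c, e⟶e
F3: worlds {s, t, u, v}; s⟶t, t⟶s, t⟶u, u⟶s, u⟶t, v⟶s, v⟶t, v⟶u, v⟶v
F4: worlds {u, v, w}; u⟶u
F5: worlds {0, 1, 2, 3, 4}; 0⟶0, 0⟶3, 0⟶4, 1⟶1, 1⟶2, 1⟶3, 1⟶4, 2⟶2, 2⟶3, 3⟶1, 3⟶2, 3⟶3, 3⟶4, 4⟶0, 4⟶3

The schema corresponds to the Euclidean property: ∀x ∀y ∀z (Rxy ∧ Rxz → Ryz).
F1: satisfies the condition.
F2: fails — Rba and Rbb but not Rab.
F3: fails — Rst and Rst but not Rtt.
F4: satisfies the condition.
F5: fails — R04 and R04 but not R44.
Valid on: F1, F4.

F1, F4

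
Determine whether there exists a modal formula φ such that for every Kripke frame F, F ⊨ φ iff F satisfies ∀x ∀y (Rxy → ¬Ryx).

Modal frame validity is preserved under surjective bounded morphisms.
The 4-cycle (worlds 0,1,2,3 with 0→1→2→3→0) is asymmetric. Mapping every world to a single reflexive point • is a surjective bounded morphism, and the reflexive point is not asymmetric (R•• but asymmetry requires ¬R••).
Hence asymmetry is not modally definable.

Not modally definable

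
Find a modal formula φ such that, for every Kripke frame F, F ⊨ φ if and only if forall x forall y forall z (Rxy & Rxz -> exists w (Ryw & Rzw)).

◇□s → □◇s

This is convergence; the standard corresponding axiom is .2: ◇□s → □◇s.
Suppose ◇□s→□◇s is valid. Take Rxy, Rxz and set V(s)={w : Ryw}. Then □s at y so ◇□s at x, so □◇s at x, so ◇s at z, giving w with Rzw and Ryw.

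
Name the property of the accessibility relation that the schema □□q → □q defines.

density: ∀x ∀y (Rxy → ∃z (Rxz ∧ Rzy))

Suppose □□q→□q is valid. Take Rxy and set V(q)={w : xR²w}. Then □□q at x, so □q at x, so q at y, i.e. ∃z(Rxz∧Rzy).
The converse is a direct semantic check.
So the correspondent is density.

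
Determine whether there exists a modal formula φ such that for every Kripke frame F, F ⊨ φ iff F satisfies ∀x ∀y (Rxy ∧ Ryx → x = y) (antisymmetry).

Not definable by any modal formula

If a class were modally definable it would be closed under surjective bounded morphisms (Goldblatt–Thomason).
The 4-cycle (worlds s,t,u,v with s→t→u→v→s) is antisymmetric. Sending even-indexed worlds to s and odd-indexed worlds to t is a surjective bounded morphism onto the two-world frame with s↔t, which is not antisymmetric.
So the class is not modally definable.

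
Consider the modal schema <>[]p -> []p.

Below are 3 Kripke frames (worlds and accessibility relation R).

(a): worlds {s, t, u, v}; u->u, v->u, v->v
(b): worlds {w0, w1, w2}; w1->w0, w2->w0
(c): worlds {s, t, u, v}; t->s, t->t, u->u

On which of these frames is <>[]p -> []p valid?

none

The schema corresponds to the Euclidean property: forall x forall y forall z (Rxy & Rxz -> Ryz).
(a): fails — Rvu and Rvv but not Ruv.
(b): fails — Rw1w0 and Rw1w0 but not Rw0w0.
(c): fails — Rts and Rtt but not Rst.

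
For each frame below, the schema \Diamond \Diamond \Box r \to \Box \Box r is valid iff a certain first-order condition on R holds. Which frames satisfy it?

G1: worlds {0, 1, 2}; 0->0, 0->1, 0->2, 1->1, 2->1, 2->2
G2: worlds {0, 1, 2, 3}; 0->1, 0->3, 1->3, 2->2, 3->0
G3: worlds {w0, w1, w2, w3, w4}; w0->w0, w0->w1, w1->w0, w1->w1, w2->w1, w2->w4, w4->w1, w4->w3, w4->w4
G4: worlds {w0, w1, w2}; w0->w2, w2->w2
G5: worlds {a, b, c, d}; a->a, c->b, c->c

The schema corresponds to a generalized confluence (Geach) condition: \forall x \forall y \forall z ((x R^2 y \wedge x R^2 z) \to \exists w (yRw \wedge z = w)).
G1: fails — 0R²1, 0R²0 but no w with 1Rw and 0=w.
G2: fails — 0R²0, 0R²0 but no w with 0Rw and 0=w.
G3: fails — w2R²w0, w2R²w3 but no w with w0Rw and w3=w.
G4: holds.
G5: fails — cR²b, cR²b but no w with bRw and b=w.
Valid on: G4.

G4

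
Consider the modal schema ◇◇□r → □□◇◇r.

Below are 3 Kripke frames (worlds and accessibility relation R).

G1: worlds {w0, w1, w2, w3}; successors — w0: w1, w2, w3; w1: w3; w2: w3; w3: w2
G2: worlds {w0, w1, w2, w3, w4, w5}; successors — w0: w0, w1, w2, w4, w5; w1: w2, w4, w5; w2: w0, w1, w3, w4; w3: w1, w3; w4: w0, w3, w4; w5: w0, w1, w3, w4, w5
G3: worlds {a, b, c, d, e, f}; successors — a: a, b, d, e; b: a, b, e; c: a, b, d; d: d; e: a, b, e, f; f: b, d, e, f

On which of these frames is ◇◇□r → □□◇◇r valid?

G2

Frame correspondent (Sahlqvist): ∀x ∀y ∀z ((xR²y ∧ xR²z) → ∃w (yRw ∧ zR²w)) — i.e. a generalized confluence (Geach) condition.
G1: fails — w0R²w2, w0R²w2 but no w with w2Rw and w2R²w.
G2: ✓.
G3: fails — aR²b, aR²d but no w with bRw and dR²w.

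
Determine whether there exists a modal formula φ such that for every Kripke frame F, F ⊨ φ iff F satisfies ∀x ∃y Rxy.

This is a Sahlqvist condition; the D axiom □q → ◇q defines it.
Suppose □q→◇q is valid. At any x set V(q)=W. Then □q at x, so ◇q at x, so x has a successor.

Yes, by □q → ◇q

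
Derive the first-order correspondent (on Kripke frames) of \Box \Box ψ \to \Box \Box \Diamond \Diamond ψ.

This is a Sahlqvist (Geach-type) schema ◇^0□^2ψ → □^2◇^2ψ.
First-order correspondent: \forall x \forall z (x R^2 z \to \exists w (x R^2 w \wedge z R^2 w)).

\forall x \forall z (x R^2 z \to \exists w (x R^2 w \wedge z R^2 w))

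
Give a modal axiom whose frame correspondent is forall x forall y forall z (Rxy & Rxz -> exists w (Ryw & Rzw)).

◇□q → □◇q

This is convergence; the standard corresponding axiom is .2: ◇□q → □◇q.
Suppose ◇□q→□◇q is valid. Take Rxy, Rxz and set V(q)={w : Ryw}. Then □q at y so ◇□q at x, so □◇q at x, so ◇q at z, giving w with Rzw and Ryw.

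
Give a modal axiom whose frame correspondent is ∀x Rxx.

A defining formula is □q → q (the T axiom).
Suppose □q→q is valid. At any x set V(q)={w : Rxw}. Then □q holds at x, so q holds at x, i.e. Rxx.

□q → q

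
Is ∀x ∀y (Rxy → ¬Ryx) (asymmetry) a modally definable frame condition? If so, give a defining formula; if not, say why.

Any modally definable frame class is closed under surjective bounded morphisms.
The 3-cycle (worlds a,b,c with a→b→c→a) is asymmetric. Mapping every world to a single reflexive point • is a surjective bounded morphism, and the reflexive point is not asymmetric (R•• but asymmetry requires ¬R••).
So no modal formula (or set of formulas) defines exactly the asymmetric frames.

Not definable by any modal formula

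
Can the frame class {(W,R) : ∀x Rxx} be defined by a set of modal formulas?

This is a Sahlqvist condition; the T axiom □p → p defines it.
Suppose □p→p is valid. At any x set V(p)={w : Rxw}. Then □p holds at x, so p holds at x, i.e. Rxx.

Definable; □p → p defines it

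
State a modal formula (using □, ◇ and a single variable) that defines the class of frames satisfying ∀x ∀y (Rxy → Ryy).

This is shift-reflexivity; the standard corresponding axiom is T□: □(□q → q).

□(□q → q)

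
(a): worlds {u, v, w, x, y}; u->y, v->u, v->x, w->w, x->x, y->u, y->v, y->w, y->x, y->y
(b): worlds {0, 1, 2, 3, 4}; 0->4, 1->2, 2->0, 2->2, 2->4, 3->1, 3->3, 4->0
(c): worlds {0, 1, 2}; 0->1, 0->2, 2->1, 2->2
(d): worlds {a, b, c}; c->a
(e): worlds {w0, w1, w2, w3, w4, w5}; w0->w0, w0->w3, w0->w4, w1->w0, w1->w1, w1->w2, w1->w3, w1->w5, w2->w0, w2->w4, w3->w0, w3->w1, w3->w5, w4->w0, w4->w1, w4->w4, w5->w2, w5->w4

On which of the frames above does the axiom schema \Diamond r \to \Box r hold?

The schema corresponds to partial functionality: \forall x \forall y \forall z (Rxy \wedge Rxz \to y = z).
(a): fails — v sees both u and x.
(b): fails — 2 sees both 0 and 2.
(c): fails — 0 sees both 1 and 2.
(d): condition met.
(e): fails — w0 sees both w0 and w3.
Valid on: (d).

(d)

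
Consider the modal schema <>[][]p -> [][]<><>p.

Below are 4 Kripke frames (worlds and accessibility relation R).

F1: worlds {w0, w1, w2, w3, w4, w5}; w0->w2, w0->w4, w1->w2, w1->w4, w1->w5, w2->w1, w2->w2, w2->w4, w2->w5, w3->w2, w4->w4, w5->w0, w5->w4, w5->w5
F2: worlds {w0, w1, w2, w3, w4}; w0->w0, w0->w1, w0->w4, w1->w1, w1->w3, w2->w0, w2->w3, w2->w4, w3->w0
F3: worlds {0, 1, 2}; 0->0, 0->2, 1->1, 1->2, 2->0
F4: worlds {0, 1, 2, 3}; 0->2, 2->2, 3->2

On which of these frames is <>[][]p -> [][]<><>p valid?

F1, F3, F4

This is the axiom for a generalized confluence (Geach) condition; its first-order frame correspondent is forall x forall y forall z ((xRy & x R^2 z) -> exists w (y R^2 w & z R^2 w)).
F1: ✓.
F2: fails — w0Rw0, w0R²w4 but no w with w0R²w and w4R²w.
F3: ✓.
F4: ✓.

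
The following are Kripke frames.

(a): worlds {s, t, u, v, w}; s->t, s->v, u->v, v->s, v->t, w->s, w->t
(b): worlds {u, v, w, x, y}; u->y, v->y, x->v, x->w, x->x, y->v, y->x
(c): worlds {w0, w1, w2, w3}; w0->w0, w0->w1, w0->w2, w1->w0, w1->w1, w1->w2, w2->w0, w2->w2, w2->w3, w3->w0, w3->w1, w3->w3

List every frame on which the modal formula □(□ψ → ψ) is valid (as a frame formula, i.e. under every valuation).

Frame correspondent (Sahlqvist): ∀x ∀y (Rxy → Ryy) — i.e. shift-reflexivity.
(a): fails — Ruv but not Rvv.
(b): fails — Rxw but not Rww.
(c): condition met.

(c)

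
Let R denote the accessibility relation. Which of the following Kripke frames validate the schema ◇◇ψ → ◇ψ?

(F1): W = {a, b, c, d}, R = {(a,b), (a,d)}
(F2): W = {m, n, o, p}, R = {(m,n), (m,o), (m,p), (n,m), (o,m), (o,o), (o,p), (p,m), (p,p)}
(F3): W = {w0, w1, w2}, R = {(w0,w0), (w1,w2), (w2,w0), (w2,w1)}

This is the axiom for a generalized confluence (Geach) condition; its first-order frame correspondent is ∀x ∀y (xR²y → ∃w (y = w ∧ xRw)).
(F1): satisfies the condition.
(F2): fails — mR²m but no w with m=w and mRw.
(F3): fails — w1R²w0 but no w with w0=w and w1Rw.

(F1)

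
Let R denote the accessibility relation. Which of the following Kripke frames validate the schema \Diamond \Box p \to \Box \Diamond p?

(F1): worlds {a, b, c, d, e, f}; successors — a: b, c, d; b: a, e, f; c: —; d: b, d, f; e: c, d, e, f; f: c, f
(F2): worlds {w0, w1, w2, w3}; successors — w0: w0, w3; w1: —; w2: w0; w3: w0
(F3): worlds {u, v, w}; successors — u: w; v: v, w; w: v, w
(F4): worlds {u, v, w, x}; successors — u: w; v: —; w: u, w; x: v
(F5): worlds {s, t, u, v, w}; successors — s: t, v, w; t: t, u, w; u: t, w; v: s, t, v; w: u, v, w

The schema corresponds to convergence: \forall x \forall y \forall z (Rxy \wedge Rxz \to \exists w (Ryw \wedge Rzw)).
(F1): fails — Rab and Rac but b and c have no common successor.
(F2): satisfies the condition.
(F3): satisfies the condition.
(F4): fails — Rxv and Rxv but v and v have no common successor.
(F5): satisfies the condition.

(F2), (F3), (F5)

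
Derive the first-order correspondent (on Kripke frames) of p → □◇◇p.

∀x ∀z (xRz → ∃w (x = w ∧ zR²w))

This is a Sahlqvist (Geach-type) schema ◇^0□^0p → □^1◇^2p.
Minimal-valuation argument: fix x; take any y with xR^0y and any z with xR^1z. Set V(p) to the set of worlds R-reachable from y in exactly 0 steps. Then □^0p holds at y, so the antecedent holds at x; validity forces ◇^2p at z, giving a w with zR^2w and yR^0w.
First-order correspondent: ∀x ∀z (xRz → ∃w (x = w ∧ zR²w)).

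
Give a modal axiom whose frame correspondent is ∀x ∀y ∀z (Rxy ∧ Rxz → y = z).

◇p → □p

This is partial functionality; the standard corresponding axiom is CD: ◇p → □p.
Suppose ◇p→□p is valid. Take Rxy, Rxz and set V(p)={y}. Then ◇p at x, so □p at x, so p at z, i.e. z=y.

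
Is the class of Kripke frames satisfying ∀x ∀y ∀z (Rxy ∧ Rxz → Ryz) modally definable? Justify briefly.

This is a Sahlqvist condition; the 5 axiom ◇q → □◇q defines it.
Suppose ◇q→□◇q is valid. Take Rxy, Rxz and set V(q)={y}. Then ◇q at x, so □◇q at x, so ◇q at z, so some w with Rzw has q; w=y, i.e. Rzy. By symmetry of the argument, Ryz.

Yes — defined by ◇q → □◇q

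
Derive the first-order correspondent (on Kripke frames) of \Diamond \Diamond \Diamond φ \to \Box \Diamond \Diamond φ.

\forall x \forall y \forall z ((x R^3 y \wedge xRz) \to \exists w (y = w \wedge z R^2 w))

This is a Sahlqvist (Geach-type) schema ◇^3□^0φ → □^1◇^2φ.
Minimal-valuation argument: fix x; take any y with xR^3y and any z with xR^1z. Set V(φ) to the set of worlds R-reachable from y in exactly 0 steps. Then □^0φ holds at y, so the antecedent holds at x; validity forces ◇^2φ at z, giving a w with zR^2w and yR^0w.
First-order correspondent: \forall x \forall y \forall z ((x R^3 y \wedge xRz) \to \exists w (y = w \wedge z R^2 w)).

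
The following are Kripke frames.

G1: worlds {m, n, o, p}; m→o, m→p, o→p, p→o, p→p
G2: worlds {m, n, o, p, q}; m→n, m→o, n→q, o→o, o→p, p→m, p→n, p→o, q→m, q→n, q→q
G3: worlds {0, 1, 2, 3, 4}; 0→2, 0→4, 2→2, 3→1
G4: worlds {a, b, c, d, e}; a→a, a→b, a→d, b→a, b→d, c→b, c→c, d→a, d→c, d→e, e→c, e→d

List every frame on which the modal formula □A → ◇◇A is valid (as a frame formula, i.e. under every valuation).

G2, G4

This is the axiom for a generalized confluence (Geach) condition; its first-order frame correspondent is ∀x ∃w (xRw ∧ xR²w).
G1: fails — at n but no w with nRw and nR²w.
G2: condition met.
G3: fails — at 1 but no w with 1Rw and 1R²w.
G4: condition met.
Valid on: G2, G4.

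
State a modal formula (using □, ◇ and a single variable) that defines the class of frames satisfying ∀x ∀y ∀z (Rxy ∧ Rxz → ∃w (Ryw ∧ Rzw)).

The condition is convergence. The .2 schema ◇□ψ → □◇ψ defines it.
Suppose ◇□ψ→□◇ψ is valid. Take Rxy, Rxz and set V(ψ)={w : Ryw}. Then □ψ at y so ◇□ψ at x, so □◇ψ at x, so ◇ψ at z, giving w with Rzw and Ryw.

◇□ψ → □◇ψ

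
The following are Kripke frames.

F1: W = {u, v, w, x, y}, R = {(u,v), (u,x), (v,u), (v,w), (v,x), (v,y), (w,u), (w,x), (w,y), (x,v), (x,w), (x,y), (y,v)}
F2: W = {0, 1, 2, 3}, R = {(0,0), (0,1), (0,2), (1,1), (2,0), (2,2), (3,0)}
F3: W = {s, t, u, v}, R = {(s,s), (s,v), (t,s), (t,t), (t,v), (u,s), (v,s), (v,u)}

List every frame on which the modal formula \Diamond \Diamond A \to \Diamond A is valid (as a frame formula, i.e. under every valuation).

The schema corresponds to transitivity: \forall x \forall y \forall z (Rxy \wedge Ryz \to Rxz).
F1: fails — Ruv and Rvw but not Ruw.
F2: fails — R20 and R01 but not R21.
F3: fails — Rtv and Rvu but not Rtu.

none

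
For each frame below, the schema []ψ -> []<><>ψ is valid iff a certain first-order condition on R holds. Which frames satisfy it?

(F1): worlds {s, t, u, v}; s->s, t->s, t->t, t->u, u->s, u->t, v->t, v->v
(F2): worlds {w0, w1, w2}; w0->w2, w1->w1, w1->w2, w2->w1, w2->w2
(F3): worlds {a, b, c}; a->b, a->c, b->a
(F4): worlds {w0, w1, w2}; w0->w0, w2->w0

The schema corresponds to a generalized confluence (Geach) condition: forall x forall z (xRz -> exists w (xRw & z R^2 w)).
(F1): condition met.
(F2): condition met.
(F3): fails — aRc but no w with aRw and cR²w.
(F4): condition met.

(F1), (F2), (F4)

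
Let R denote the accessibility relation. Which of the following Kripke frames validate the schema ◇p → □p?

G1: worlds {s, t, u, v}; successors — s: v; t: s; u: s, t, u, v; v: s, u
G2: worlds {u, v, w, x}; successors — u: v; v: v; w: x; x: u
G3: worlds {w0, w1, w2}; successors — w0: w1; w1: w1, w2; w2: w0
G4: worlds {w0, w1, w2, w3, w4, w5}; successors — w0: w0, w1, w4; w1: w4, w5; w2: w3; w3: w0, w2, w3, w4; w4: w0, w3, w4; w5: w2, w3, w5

The schema corresponds to partial functionality: ∀x ∀y ∀z (Rxy ∧ Rxz → y = z).
G1: fails — u sees both s and t.
G2: holds.
G3: fails — w1 sees both w1 and w2.
G4: fails — w0 sees both w0 and w1.
Valid on: G2.

G2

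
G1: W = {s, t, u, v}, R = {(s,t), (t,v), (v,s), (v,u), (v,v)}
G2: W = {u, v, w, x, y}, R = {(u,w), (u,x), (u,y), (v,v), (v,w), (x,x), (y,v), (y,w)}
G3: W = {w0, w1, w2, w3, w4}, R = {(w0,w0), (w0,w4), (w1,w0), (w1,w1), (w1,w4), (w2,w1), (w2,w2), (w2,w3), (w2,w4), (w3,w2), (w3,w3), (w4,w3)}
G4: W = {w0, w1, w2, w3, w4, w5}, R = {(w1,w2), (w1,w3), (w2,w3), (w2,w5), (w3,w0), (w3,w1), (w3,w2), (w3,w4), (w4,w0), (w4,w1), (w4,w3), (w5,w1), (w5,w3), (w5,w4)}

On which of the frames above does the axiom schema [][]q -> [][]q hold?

Frame correspondent (Sahlqvist): forall x forall z (x R^2 z -> exists w (x R^2 w & z = w)) — i.e. a generalized confluence (Geach) condition.
G1: satisfies the condition.
G2: satisfies the condition.
G3: satisfies the condition.
G4: satisfies the condition.
Valid on: G1, G2, G3, G4.

G1, G2, G3, G4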